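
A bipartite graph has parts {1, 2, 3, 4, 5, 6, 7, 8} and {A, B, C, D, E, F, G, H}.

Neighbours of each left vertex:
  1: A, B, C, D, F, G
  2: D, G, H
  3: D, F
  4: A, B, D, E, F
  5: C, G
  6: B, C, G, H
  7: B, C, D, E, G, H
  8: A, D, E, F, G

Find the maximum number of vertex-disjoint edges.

8

A valid assignment of size 8: 1–B, 2–D, 3–F, 4–A, 5–C, 6–H, 7–E, 8–G.
All 8 left vertices are matched, so no larger matching exists.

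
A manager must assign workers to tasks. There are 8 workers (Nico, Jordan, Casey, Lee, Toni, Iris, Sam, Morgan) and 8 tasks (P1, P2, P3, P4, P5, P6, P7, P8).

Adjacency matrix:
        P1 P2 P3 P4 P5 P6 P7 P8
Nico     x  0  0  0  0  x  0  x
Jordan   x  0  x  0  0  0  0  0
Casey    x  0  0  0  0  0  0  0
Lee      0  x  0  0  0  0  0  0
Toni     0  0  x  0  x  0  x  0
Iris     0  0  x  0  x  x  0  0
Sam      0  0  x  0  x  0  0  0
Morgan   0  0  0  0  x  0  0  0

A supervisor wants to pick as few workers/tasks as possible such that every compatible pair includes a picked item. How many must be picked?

The 7 edges Nico–P8, Jordan–P3, Casey–P1, Lee–P2, Toni–P7, Iris–P6, Sam–P5 form a matching, so any vertex cover needs at least 7 vertices (one per matched edge).
Conversely {Nico, Lee, Toni, Iris, P1, P3, P5} meets every edge and has exactly 7 vertices, so 7 is optimal.

7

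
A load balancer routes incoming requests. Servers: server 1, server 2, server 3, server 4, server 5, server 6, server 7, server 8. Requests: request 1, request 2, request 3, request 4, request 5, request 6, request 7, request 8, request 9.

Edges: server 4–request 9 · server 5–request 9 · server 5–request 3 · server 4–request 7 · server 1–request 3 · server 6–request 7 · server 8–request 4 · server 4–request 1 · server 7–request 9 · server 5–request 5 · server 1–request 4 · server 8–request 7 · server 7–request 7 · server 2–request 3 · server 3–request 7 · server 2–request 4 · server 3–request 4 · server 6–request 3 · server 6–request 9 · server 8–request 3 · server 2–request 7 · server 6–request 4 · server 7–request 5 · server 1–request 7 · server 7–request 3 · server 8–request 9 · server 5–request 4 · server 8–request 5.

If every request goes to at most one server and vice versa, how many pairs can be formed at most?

6

A valid assignment of size 6: server 1-request 3, server 2-request 4, server 3-request 7, server 4-request 1, server 5-request 5, server 6-request 9.
The set {server 1, server 2, server 3, server 5, server 6, server 7, server 8} has only 5 neighbours ({request 3, request 4, request 5, request 7, request 9}), so by Hall's theorem at most 6 of the 8 servers can be matched.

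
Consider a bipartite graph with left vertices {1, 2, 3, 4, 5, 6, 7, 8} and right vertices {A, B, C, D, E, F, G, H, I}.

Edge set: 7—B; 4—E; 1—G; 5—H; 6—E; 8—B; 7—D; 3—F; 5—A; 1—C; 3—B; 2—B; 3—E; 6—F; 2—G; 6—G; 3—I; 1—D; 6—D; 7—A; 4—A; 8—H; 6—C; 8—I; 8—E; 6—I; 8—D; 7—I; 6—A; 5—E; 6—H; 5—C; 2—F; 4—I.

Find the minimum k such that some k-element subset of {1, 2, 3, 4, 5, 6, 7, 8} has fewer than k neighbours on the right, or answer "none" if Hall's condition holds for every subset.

none

A matching saturating every left vertex exists, for instance 1→C, 2→G, 3→F, 4→I, 5→H, 6→A, 7→B, 8→E.
By Hall's marriage theorem, this means |N(S)| ≥ |S| for every subset S, so no violating subset exists.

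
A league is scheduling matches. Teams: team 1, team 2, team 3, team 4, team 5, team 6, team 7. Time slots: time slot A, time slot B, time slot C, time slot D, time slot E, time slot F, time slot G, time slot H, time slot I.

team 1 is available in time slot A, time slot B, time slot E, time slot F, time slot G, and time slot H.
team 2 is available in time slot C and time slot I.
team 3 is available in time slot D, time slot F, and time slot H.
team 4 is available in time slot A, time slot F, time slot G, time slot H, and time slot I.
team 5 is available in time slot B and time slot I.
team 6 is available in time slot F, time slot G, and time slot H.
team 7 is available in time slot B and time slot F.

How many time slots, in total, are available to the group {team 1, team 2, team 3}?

9

The union of neighbours of {team 1, team 2, team 3} is {time slot A, time slot B, time slot C, time slot D, time slot E, time slot F, time slot G, time slot H, time slot I}, which has 9 elements.
Since |N(S)| = 9 ≥ |S| = 3, Hall's condition holds for this subset.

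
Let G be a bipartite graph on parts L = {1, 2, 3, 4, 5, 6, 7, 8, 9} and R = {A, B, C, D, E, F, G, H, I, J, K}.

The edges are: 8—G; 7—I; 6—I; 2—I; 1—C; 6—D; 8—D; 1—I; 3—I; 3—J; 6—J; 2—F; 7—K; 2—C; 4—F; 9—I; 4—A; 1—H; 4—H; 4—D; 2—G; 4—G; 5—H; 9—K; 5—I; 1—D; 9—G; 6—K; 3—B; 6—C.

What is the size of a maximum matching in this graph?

9

A valid assignment of size 9: 1-C, 2-F, 3-B, 4-A, 5-H, 6-J, 7-I, 8-G, 9-K.
This saturates every left vertex, so 9 is the maximum.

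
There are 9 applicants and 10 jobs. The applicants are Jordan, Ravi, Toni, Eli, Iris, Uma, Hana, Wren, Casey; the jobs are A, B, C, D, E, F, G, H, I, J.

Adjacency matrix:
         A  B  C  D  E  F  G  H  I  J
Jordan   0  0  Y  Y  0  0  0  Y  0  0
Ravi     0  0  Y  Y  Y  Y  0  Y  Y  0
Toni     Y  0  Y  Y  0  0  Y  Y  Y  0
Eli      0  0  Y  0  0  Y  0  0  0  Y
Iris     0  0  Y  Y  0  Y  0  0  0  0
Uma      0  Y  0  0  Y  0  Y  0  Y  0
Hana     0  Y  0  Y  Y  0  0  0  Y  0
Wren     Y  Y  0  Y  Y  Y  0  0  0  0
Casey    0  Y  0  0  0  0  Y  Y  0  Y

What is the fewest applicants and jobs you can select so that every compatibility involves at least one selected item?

{Jordan, Ravi, Toni, Eli, Iris, Uma, Hana, Wren, Casey} is a vertex cover of size 9: every edge has an endpoint in this set.
No smaller cover exists because Jordan–D, Ravi–H, Toni–A, Eli–J, Iris–C, Uma–G, Hana–E, Wren–F, Casey–B is a matching of size 9, and a cover must include an endpoint of each of these disjoint edges (König's theorem).

9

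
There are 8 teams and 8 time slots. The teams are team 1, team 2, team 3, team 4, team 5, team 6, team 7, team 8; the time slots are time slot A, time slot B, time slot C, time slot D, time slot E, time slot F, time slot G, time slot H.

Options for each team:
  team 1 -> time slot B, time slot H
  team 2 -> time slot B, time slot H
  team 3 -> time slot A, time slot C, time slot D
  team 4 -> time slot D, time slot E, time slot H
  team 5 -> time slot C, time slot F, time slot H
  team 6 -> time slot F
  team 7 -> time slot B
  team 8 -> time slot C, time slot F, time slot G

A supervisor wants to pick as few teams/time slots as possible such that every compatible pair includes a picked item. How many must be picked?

7

The 7 edges team 1–time slot B, team 2–time slot H, team 3–time slot A, team 4–time slot D, team 5–time slot C, team 6–time slot F, team 8–time slot G form a matching, so any vertex cover needs at least 7 vertices (one per matched edge).
Conversely {team 3, team 4, team 5, team 6, team 8, time slot B, time slot H} meets every edge and has exactly 7 vertices, so 7 is optimal.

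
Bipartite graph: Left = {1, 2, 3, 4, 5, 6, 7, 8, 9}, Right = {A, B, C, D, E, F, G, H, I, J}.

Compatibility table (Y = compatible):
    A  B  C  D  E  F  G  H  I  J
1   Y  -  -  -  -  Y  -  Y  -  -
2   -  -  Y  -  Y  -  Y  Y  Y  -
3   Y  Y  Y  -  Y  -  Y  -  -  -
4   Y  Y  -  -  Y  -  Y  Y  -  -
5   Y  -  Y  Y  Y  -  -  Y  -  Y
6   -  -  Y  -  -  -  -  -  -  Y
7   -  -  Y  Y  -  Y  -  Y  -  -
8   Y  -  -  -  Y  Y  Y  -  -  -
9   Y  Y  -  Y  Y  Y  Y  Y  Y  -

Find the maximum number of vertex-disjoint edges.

9

For example, pair 1-H, 2-I, 3-B, 4-A, 5-J, 6-C, 7-F, 8-E, 9-G.
This saturates every left vertex, so 9 is the maximum.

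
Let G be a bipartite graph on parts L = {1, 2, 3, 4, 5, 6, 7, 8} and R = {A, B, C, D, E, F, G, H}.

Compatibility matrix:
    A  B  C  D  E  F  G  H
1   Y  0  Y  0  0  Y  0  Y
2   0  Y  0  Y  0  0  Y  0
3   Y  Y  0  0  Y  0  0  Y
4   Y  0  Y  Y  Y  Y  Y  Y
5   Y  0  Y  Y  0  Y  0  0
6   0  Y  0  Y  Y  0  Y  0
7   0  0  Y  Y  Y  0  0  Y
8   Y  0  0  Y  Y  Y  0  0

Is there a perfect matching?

For example, pair 1–F, 2–G, 3–H, 4–A, 5–D, 6–B, 7–C, 8–E.
All 8 left vertices are covered.

Yes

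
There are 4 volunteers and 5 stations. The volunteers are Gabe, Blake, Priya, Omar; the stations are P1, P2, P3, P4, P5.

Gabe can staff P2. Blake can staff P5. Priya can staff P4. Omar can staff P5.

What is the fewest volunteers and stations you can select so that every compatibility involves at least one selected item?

A maximum matching has 3 edges (e.g. Gabe–P2, Blake–P5, Priya–P4).
By König's theorem the minimum vertex cover has the same size. One such cover is {Gabe, Priya, P5}.

3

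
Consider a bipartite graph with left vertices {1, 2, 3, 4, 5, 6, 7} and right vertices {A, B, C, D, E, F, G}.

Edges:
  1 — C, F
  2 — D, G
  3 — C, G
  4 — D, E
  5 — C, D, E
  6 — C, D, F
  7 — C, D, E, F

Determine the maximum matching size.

A valid assignment of size 5: 1→F, 2→G, 3→C, 4→D, 5→E.
The set {1, 2, 3, 4, 5, 6, 7} has only 5 neighbours ({C, D, E, F, G}), so by Hall's theorem at most 5 of the 7 left vertices can be matched.

5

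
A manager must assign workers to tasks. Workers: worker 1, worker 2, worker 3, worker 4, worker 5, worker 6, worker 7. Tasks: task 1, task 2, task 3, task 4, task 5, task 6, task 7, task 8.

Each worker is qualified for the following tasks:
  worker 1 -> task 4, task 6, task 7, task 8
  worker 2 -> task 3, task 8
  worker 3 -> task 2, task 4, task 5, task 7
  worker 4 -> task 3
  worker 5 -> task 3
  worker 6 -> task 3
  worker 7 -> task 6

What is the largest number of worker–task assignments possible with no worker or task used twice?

5

A valid assignment of size 5: worker 1–task 7, worker 2–task 8, worker 3–task 2, worker 4–task 3, worker 7–task 6.
The set {worker 4, worker 5, worker 6} has only 1 neighbour ({task 3}), so by Hall's theorem at most 5 of the 7 workers can be matched.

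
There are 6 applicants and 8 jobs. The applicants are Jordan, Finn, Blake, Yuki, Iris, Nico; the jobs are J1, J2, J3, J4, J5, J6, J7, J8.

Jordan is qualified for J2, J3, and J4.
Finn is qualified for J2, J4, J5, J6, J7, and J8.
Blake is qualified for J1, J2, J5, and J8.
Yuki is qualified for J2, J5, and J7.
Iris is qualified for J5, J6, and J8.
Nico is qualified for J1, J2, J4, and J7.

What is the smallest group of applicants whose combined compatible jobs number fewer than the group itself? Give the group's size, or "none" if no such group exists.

A matching saturating every applicant exists, for instance Jordan→J3, Finn→J2, Blake→J8, Yuki→J5, Iris→J6, Nico→J7.
By Hall's marriage theorem, this means |N(S)| ≥ |S| for every subset S, so no violating subset exists.

none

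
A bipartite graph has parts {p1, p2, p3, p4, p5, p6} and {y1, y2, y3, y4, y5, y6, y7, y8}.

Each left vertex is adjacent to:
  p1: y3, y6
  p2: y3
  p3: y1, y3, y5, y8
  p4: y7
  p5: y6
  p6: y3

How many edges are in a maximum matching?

4

One maximum matching: p1→y6, p2→y3, p3→y1, p4→y7.
The set {p1, p2, p5, p6} has only 2 neighbours ({y3, y6}), so by Hall's theorem at most 4 of the 6 left vertices can be matched.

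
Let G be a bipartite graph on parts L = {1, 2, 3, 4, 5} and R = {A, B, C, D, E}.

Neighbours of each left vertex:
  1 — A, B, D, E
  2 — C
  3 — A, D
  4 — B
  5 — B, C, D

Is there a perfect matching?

Yes

A valid assignment of size 5: 1→E, 2→C, 3→A, 4→B, 5→D.
All 5 left vertices are covered.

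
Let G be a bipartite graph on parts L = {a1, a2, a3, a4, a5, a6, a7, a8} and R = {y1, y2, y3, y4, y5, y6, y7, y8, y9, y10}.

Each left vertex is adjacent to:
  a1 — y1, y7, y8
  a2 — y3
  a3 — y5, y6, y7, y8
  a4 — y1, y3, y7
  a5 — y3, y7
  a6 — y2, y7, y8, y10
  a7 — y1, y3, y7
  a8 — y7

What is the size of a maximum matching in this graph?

For example, pair a1–y8, a2–y3, a3–y6, a4–y1, a5–y7, a6–y10.
The set {a2, a4, a5, a7, a8} has only 3 neighbours ({y1, y3, y7}), so by Hall's theorem at most 6 of the 8 left vertices can be matched.

6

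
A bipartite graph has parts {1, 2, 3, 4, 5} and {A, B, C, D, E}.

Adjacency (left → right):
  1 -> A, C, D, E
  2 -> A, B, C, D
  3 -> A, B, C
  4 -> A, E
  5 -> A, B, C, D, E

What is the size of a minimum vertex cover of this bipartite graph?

5

The 5 edges 1–D, 2–C, 3–B, 4–E, 5–A form a matching, so any vertex cover needs at least 5 vertices (one per matched edge).
Conversely {1, 2, 3, 4, 5} meets every edge and has exactly 5 vertices, so 5 is optimal.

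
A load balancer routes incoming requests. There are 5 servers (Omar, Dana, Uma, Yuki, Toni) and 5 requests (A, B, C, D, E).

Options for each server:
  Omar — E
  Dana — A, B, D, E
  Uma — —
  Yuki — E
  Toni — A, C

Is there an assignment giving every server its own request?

The set {Omar, Uma, Yuki} has only 1 neighbour ({E}), so by Hall's theorem at most 3 of the 5 servers can be matched.
Hence no matching covers every server.

No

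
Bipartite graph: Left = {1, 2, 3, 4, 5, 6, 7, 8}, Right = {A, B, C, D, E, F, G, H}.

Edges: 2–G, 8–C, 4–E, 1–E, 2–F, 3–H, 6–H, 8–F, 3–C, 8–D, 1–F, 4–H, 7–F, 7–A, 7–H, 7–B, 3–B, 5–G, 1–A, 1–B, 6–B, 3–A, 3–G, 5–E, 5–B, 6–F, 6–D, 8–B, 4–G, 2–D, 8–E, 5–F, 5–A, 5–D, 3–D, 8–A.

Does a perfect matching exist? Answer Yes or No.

Yes

One maximum matching: 1→B, 2→D, 3→C, 4→E, 5→G, 6→H, 7→F, 8→A.
Every left vertex is matched, so this is a perfect matching.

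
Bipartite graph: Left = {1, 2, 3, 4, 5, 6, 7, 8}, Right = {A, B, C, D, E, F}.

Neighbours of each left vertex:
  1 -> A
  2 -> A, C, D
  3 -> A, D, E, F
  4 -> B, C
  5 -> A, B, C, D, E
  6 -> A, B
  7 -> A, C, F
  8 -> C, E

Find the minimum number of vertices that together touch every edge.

A maximum matching has 6 edges (e.g. 1–A, 2–D, 3–F, 4–C, 5–E, 6–B).
By König's theorem the minimum vertex cover has the same size. One such cover is {A, B, C, D, E, F}.

6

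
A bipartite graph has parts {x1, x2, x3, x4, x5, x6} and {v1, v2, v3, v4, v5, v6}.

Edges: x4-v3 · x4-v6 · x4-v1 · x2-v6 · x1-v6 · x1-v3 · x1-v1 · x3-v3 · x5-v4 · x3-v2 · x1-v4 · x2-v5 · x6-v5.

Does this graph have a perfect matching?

Yes

One maximum matching: x1→v3, x2→v6, x3→v2, x4→v1, x5→v4, x6→v5.
Every left vertex is matched, so this is a perfect matching.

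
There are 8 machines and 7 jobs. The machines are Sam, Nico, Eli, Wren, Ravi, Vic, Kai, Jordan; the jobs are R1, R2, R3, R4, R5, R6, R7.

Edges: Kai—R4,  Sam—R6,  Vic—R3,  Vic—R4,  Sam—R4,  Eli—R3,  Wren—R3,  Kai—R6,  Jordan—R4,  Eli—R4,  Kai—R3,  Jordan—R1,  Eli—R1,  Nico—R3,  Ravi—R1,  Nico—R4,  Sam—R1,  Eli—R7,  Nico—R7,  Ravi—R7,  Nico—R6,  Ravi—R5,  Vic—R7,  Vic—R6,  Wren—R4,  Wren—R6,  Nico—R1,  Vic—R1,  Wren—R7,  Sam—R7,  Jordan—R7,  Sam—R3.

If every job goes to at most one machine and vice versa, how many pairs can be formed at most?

One maximum matching: Sam→R3, Nico→R1, Eli→R7, Wren→R4, Ravi→R5, Vic→R6.
The set {Sam, Nico, Eli, Wren, Vic, Kai, Jordan} has only 5 neighbours ({R1, R3, R4, R6, R7}), so by Hall's theorem at most 6 of the 8 machines can be matched.

6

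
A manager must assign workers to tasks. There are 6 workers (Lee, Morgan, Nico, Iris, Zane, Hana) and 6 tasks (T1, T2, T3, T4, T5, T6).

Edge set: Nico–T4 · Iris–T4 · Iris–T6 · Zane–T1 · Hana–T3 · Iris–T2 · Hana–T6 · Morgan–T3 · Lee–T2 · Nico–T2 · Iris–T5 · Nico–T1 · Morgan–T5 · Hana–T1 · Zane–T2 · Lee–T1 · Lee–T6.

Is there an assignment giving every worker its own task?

For example, pair Lee→T2, Morgan→T3, Nico→T4, Iris→T5, Zane→T1, Hana→T6.
Every worker is matched, so this is a perfect matching.

Yes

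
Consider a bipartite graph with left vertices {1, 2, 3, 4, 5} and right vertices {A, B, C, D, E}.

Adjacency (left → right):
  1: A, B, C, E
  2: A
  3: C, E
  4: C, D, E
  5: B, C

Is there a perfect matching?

One maximum matching: 1→E, 2→A, 3→C, 4→D, 5→B.
Every left vertex is matched, so this is a perfect matching.

Yes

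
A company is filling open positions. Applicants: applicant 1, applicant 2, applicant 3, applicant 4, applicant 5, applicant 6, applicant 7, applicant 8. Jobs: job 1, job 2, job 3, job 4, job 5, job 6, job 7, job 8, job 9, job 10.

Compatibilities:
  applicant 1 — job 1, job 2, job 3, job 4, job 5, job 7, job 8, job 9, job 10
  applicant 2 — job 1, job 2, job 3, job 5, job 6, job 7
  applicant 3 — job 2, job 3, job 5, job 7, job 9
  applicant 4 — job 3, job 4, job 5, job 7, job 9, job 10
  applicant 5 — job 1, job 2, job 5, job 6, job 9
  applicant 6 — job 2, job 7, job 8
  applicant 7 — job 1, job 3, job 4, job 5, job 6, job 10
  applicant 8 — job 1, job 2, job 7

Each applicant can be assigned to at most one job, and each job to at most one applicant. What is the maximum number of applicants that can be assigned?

8

A valid assignment of size 8: applicant 1-job 4, applicant 2-job 5, applicant 3-job 3, applicant 4-job 7, applicant 5-job 9, applicant 6-job 8, applicant 7-job 1, applicant 8-job 2.
All 8 applicants are matched, so no larger matching exists.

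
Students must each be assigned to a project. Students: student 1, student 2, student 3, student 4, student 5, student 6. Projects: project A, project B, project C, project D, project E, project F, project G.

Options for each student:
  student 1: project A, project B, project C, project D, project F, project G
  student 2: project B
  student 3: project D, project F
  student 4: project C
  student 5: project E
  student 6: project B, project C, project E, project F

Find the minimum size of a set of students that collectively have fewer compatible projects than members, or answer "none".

A matching saturating every student exists, for instance student 1→project G, student 2→project B, student 3→project D, student 4→project C, student 5→project E, student 6→project F.
By Hall's marriage theorem, this means |N(S)| ≥ |S| for every subset S, so no violating subset exists.

none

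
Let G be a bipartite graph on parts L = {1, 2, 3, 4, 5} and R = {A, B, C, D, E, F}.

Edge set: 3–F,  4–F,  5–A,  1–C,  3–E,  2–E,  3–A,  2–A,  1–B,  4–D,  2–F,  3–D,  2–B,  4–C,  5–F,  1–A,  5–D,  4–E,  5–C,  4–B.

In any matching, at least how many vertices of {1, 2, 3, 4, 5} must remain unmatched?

A valid assignment of size 5: 1-C, 2-B, 3-D, 4-E, 5-F.
This saturates every left vertex, so 5 is the maximum.
That matches 5 of the 5, leaving 0 unmatched; no matching can do better.

0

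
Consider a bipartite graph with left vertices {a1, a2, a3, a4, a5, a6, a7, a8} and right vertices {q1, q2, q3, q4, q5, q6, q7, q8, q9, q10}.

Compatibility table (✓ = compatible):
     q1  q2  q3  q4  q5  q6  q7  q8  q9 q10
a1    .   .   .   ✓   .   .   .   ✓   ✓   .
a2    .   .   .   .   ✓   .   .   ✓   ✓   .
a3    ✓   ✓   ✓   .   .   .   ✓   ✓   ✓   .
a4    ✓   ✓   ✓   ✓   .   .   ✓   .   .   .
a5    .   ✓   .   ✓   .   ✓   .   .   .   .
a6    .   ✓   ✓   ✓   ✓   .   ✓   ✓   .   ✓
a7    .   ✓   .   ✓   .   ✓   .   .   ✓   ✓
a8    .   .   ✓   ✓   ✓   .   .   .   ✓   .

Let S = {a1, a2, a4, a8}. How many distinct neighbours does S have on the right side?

8

The union of neighbours of {a1, a2, a4, a8} is {q1, q2, q3, q4, q5, q7, q8, q9}, which has 8 elements.
Since |N(S)| = 8 ≥ |S| = 4, Hall's condition holds for this subset.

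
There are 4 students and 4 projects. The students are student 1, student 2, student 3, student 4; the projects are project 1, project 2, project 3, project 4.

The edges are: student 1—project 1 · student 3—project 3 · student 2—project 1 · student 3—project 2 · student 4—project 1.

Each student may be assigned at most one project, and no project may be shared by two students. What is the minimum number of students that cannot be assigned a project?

2

One maximum matching: student 1-project 1, student 3-project 3.
The set {student 1, student 2, student 4} has only 1 neighbour ({project 1}), so by Hall's theorem at most 2 of the 4 students can be matched.
That matches 2 of the 4, leaving 2 unmatched; no matching can do better.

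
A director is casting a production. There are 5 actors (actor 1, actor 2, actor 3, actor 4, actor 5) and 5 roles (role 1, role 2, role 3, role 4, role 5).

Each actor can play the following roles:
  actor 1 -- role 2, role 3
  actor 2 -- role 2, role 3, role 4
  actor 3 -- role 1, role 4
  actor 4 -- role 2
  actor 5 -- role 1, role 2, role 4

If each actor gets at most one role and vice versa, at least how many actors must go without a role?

A valid assignment of size 4: actor 1-role 3, actor 2-role 4, actor 3-role 1, actor 4-role 2.
The set {actor 1, actor 2, actor 3, actor 4, actor 5} has only 4 neighbours ({role 1, role 2, role 3, role 4}), so by Hall's theorem at most 4 of the 5 actors can be matched.
That matches 4 of the 5, leaving 1 unmatched; no matching can do better.

1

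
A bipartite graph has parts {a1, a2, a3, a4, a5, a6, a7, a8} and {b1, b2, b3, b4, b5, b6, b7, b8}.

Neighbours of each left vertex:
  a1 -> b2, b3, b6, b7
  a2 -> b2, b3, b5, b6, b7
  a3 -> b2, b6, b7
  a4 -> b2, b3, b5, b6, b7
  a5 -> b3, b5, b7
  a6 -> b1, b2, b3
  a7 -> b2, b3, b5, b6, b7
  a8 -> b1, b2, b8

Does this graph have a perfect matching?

The set {a1, a2, a3, a4, a5, a7} has only 5 neighbours ({b2, b3, b5, b6, b7}), so by Hall's theorem at most 7 of the 8 left vertices can be matched.
Hence no matching covers every left vertex.

No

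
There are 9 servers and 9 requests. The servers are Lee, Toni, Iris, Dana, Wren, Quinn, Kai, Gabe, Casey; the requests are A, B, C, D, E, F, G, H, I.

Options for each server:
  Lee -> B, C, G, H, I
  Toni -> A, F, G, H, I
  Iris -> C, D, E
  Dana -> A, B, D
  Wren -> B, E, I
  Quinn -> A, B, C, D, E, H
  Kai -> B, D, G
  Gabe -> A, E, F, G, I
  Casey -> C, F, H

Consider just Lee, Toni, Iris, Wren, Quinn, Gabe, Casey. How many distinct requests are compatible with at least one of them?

9

The union of neighbours of {Lee, Toni, Iris, Wren, Quinn, Gabe, Casey} is {A, B, C, D, E, F, G, H, I}, which has 9 elements.
Since |N(S)| = 9 ≥ |S| = 7, Hall's condition holds for this subset.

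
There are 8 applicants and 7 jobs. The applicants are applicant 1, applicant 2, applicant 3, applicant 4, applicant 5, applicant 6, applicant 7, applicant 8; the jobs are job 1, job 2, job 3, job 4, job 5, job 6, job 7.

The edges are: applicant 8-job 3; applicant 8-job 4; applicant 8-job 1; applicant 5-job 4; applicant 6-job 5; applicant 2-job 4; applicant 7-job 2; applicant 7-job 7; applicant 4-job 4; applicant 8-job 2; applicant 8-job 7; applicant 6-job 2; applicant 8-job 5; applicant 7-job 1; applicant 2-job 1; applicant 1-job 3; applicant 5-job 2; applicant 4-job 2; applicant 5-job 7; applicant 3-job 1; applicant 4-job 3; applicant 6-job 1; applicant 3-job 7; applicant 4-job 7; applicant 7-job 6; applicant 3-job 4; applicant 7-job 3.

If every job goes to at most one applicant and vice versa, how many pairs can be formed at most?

7

One maximum matching: applicant 1→job 3, applicant 2→job 1, applicant 3→job 7, applicant 4→job 4, applicant 5→job 2, applicant 6→job 5, applicant 7→job 6.
The set {applicant 1, applicant 2, applicant 3, applicant 4, applicant 5, applicant 6, applicant 8} has only 6 neighbours ({job 1, job 2, job 3, job 4, job 5, job 7}), so by Hall's theorem at most 7 of the 8 applicants can be matched.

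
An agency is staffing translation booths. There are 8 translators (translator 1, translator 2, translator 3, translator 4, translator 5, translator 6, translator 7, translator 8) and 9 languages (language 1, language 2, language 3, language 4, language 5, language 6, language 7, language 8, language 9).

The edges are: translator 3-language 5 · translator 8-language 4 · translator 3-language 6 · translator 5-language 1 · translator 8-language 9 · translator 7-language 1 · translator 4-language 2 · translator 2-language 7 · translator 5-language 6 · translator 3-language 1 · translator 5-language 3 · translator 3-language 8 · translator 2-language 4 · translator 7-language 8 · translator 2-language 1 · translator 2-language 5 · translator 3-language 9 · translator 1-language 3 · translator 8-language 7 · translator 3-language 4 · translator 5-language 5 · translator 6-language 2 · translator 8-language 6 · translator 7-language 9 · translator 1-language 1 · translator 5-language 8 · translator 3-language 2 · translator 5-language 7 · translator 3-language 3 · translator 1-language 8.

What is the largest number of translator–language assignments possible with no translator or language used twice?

One maximum matching: translator 1→language 1, translator 2→language 4, translator 3→language 6, translator 4→language 2, translator 5→language 7, translator 7→language 8, translator 8→language 9.
The set {translator 4, translator 6} has only 1 neighbour ({language 2}), so by Hall's theorem at most 7 of the 8 translators can be matched.

7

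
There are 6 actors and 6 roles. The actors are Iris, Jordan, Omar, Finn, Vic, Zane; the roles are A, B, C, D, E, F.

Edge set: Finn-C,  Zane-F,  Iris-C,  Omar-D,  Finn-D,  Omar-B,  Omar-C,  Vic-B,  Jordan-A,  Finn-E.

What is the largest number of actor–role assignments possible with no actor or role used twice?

A valid assignment of size 6: Iris→C, Jordan→A, Omar→D, Finn→E, Vic→B, Zane→F.
All 6 actors are matched, so no larger matching exists.

6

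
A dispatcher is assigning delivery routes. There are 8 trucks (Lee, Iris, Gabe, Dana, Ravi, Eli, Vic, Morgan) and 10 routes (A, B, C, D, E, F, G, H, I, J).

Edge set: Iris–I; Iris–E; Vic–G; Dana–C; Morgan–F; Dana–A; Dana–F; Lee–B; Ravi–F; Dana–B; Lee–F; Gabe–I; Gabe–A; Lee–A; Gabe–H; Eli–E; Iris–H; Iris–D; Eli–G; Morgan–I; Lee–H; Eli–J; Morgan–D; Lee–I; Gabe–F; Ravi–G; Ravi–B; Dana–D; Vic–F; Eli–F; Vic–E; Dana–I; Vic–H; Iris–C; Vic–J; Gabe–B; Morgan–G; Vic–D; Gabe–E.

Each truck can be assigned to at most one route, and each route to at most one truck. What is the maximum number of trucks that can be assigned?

One maximum matching: Lee-H, Iris-D, Gabe-E, Dana-A, Ravi-B, Eli-J, Vic-G, Morgan-F.
All 8 trucks are matched, so no larger matching exists.

8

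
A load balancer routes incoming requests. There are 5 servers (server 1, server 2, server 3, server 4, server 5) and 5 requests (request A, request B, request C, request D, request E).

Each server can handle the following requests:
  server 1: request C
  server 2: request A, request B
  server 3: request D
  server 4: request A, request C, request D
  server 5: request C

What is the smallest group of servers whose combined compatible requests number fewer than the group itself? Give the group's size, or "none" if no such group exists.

2

Take S = {server 1, server 5}. Its neighbourhood is {request C}, so |N(S)| = 1 < |S| = 2.
No single vertex violates Hall's condition since each has at least one neighbour, so 2 is the minimum.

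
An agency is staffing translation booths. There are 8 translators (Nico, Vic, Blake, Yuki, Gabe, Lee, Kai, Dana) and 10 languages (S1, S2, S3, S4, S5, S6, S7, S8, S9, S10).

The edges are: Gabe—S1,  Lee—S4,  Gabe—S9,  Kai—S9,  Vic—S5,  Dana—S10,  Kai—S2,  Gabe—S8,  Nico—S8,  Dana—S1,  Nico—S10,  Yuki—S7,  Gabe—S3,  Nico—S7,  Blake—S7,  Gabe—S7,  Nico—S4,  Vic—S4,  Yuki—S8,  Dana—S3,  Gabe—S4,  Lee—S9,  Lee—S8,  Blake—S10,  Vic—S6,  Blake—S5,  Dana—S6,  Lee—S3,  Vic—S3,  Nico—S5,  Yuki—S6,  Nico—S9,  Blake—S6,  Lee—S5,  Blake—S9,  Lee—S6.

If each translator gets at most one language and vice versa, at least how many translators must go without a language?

For example, pair Nico→S9, Vic→S4, Blake→S7, Yuki→S8, Gabe→S3, Lee→S6, Kai→S2, Dana→S10.
This saturates every translator, so 8 is the maximum.
That matches 8 of the 8, leaving 0 unmatched; no matching can do better.

0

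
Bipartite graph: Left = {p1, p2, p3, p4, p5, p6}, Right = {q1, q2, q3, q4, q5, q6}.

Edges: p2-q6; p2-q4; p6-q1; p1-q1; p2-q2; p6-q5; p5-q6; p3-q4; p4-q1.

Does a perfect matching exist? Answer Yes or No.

No

The set {p1, p4} has only 1 neighbour ({q1}), so by Hall's theorem at most 5 of the 6 left vertices can be matched.
Hence no matching covers every left vertex.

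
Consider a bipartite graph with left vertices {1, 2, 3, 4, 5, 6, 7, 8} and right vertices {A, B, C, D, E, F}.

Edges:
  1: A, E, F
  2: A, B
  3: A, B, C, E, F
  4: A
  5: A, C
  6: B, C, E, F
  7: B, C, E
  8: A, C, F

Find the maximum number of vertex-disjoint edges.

5

For example, pair 1–F, 2–B, 3–E, 4–A, 5–C.
The set {1, 2, 3, 4, 5, 6, 7, 8} has only 5 neighbours ({A, B, C, E, F}), so by Hall's theorem at most 5 of the 8 left vertices can be matched.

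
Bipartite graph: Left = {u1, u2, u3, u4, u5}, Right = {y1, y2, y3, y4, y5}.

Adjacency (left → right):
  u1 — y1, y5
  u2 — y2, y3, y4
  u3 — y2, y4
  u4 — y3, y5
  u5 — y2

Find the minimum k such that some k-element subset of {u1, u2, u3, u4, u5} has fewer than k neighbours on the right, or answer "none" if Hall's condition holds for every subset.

A matching saturating every left vertex exists, for instance u1→y1, u2→y3, u3→y4, u4→y5, u5→y2.
By Hall's marriage theorem, this means |N(S)| ≥ |S| for every subset S, so no violating subset exists.

none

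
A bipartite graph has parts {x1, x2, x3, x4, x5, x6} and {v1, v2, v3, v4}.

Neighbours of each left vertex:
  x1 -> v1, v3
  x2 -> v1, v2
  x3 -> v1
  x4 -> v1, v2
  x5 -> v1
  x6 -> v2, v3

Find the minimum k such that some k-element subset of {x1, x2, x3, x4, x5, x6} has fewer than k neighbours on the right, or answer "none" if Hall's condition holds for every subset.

Take S = {x3, x5}. Its neighbourhood is {v1}, so |N(S)| = 1 < |S| = 2.
No single vertex violates Hall's condition since each has at least one neighbour, so 2 is the minimum.

2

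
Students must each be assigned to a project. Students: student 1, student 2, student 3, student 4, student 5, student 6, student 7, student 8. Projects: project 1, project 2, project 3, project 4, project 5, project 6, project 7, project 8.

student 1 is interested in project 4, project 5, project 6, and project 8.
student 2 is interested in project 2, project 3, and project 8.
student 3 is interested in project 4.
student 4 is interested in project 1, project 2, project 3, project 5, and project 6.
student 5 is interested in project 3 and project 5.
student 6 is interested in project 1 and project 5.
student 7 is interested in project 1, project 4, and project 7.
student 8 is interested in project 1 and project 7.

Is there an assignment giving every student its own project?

For example, pair student 1→project 8, student 2→project 2, student 3→project 4, student 4→project 6, student 5→project 3, student 6→project 5, student 7→project 7, student 8→project 1.
All 8 students are covered.

Yes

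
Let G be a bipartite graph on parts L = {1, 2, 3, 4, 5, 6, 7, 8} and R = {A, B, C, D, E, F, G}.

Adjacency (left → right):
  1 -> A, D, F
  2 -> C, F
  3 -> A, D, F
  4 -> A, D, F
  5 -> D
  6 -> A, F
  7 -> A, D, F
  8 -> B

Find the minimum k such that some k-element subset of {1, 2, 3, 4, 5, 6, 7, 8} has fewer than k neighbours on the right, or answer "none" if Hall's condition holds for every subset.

4

Take S = {1, 3, 4, 5}. Its neighbourhood is {A, D, F}, so |N(S)| = 3 < |S| = 4.
Every subset of size less than 4 has at least as many neighbours as members, so 4 is the minimum.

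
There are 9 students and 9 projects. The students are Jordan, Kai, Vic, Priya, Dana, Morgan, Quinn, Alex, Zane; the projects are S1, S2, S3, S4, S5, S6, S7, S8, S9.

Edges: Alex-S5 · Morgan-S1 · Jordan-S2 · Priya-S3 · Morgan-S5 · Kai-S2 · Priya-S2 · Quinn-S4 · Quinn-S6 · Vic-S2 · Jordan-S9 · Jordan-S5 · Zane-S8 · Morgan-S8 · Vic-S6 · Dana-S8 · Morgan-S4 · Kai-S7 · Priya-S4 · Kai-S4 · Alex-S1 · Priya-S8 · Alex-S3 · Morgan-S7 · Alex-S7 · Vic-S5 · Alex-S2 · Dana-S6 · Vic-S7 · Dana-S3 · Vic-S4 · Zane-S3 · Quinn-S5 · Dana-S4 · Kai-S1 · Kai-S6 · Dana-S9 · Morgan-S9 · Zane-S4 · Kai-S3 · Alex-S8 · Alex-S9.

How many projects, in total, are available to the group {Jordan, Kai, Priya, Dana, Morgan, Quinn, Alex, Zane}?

9

The union of neighbours of {Jordan, Kai, Priya, Dana, Morgan, Quinn, Alex, Zane} is {S1, S2, S3, S4, S5, S6, S7, S8, S9}, which has 9 elements.
Since |N(S)| = 9 ≥ |S| = 8, Hall's condition holds for this subset.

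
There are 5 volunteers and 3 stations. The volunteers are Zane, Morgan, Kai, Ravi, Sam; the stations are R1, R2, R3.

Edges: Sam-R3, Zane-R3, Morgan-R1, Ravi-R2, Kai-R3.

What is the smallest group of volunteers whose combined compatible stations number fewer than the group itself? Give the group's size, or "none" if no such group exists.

2

Take S = {Zane, Kai}. Its neighbourhood is {R3}, so |N(S)| = 1 < |S| = 2.
No single vertex violates Hall's condition since each has at least one neighbour, so 2 is the minimum.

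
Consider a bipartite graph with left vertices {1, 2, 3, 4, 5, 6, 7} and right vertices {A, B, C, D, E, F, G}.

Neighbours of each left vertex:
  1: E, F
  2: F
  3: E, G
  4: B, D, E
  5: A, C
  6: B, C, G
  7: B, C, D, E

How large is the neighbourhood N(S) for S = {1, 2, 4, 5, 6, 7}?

The union of neighbours of {1, 2, 4, 5, 6, 7} is {A, B, C, D, E, F, G}, which has 7 elements.
Since |N(S)| = 7 ≥ |S| = 6, Hall's condition holds for this subset.

7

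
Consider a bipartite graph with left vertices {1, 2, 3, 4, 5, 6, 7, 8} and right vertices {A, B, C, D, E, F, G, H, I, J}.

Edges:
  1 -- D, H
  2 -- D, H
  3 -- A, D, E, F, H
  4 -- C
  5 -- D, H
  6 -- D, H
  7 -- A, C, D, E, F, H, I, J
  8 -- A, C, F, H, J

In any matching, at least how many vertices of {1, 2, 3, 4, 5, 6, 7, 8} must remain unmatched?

One maximum matching: 1→H, 2→D, 3→E, 4→C, 7→A, 8→J.
The set {1, 2, 5, 6} has only 2 neighbours ({D, H}), so by Hall's theorem at most 6 of the 8 left vertices can be matched.
That matches 6 of the 8, leaving 2 unmatched; no matching can do better.

2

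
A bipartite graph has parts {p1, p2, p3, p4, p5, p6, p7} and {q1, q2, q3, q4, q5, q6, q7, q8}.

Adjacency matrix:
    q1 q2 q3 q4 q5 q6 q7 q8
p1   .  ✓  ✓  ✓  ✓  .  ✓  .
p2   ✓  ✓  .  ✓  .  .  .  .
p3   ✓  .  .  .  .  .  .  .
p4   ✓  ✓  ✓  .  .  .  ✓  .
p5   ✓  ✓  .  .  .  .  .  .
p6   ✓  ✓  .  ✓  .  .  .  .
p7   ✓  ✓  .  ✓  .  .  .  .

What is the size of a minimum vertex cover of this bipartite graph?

5

A maximum matching has 5 edges (e.g. p1–q3, p2–q4, p3–q1, p4–q7, p5–q2).
By König's theorem the minimum vertex cover has the same size. One such cover is {p1, p4, q1, q2, q4}.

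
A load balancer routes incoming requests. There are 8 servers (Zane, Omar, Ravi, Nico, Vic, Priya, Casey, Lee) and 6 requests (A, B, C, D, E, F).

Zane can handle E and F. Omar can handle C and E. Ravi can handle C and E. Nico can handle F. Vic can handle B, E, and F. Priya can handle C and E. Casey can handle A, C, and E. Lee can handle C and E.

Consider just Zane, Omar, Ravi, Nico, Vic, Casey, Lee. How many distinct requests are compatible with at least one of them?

5

The union of neighbours of {Zane, Omar, Ravi, Nico, Vic, Casey, Lee} is {A, B, C, E, F}, which has 5 elements.
Since |N(S)| = 5 < |S| = 7, Hall's condition fails for this subset.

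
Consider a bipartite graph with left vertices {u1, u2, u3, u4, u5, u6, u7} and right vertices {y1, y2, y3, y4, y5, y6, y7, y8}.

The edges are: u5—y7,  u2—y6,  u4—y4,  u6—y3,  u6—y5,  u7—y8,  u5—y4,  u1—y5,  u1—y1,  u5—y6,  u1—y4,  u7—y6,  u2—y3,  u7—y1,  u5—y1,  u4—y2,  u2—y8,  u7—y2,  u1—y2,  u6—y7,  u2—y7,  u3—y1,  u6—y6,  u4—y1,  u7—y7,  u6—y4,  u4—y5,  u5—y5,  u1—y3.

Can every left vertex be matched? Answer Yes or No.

For example, pair u1–y3, u2–y8, u3–y1, u4–y2, u5–y4, u6–y6, u7–y7.
Every left vertex is matched, so this matching saturates all of them.

Yes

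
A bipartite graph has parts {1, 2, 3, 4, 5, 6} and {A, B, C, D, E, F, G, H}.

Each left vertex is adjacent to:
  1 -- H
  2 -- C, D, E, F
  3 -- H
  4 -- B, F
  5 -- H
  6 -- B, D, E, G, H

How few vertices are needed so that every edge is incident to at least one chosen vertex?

4

{2, 4, 6, H} is a vertex cover of size 4: every edge has an endpoint in this set.
No smaller cover exists because 1–H, 2–E, 4–B, 6–G is a matching of size 4, and a cover must include an endpoint of each of these disjoint edges (König's theorem).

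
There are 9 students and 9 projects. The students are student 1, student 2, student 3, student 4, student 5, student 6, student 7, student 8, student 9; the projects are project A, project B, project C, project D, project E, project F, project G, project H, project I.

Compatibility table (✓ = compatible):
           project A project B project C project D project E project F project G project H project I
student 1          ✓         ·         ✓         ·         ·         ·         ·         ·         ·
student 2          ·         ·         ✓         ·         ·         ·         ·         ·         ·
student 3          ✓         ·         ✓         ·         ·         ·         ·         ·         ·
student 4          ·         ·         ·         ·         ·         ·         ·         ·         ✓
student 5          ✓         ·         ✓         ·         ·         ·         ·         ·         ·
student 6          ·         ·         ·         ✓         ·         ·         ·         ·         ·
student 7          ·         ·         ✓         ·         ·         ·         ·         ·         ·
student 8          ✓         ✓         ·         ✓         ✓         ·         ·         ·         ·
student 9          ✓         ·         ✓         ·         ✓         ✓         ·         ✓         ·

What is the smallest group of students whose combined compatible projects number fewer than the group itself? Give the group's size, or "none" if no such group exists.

Take S = {student 2, student 7}. Its neighbourhood is {project C}, so |N(S)| = 1 < |S| = 2.
No single vertex violates Hall's condition since each has at least one neighbour, so 2 is the minimum.

2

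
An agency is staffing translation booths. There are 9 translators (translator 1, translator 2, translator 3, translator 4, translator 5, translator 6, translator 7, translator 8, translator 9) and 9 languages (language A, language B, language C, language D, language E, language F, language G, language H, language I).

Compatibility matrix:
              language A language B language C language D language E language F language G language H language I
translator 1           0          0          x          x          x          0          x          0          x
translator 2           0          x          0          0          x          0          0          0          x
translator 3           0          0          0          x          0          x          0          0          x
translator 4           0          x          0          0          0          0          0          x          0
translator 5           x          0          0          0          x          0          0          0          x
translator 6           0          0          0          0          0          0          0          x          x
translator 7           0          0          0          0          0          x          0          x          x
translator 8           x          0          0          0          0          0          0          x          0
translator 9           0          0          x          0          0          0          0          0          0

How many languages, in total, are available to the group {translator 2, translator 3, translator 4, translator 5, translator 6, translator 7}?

The union of neighbours of {translator 2, translator 3, translator 4, translator 5, translator 6, translator 7} is {language A, language B, language D, language E, language F, language H, language I}, which has 7 elements.
Since |N(S)| = 7 ≥ |S| = 6, Hall's condition holds for this subset.

7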